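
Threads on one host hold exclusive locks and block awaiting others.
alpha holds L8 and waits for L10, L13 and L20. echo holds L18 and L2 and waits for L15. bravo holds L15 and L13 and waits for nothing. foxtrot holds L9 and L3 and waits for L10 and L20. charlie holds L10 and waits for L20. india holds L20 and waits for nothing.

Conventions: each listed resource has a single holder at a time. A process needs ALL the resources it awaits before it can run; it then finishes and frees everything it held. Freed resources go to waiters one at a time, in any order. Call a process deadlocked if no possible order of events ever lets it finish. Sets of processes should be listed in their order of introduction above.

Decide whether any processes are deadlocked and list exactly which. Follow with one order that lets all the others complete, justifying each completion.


Nothing here is deadlocked.
Key observation: there is no circular wait here — follow any chain and it reaches a process that is free to run now.
A valid finishing order for the others: bravo, india, charlie, echo, alpha, foxtrot.
Verifying each step:
  bravo waits on nothing -> runs at once and releases L15 and L13
  india waits on nothing -> runs at once and releases L20
  charlie: everything it awaited (L20) is free; runs, freeing L10
  echo: everything it awaited (L15) is free; runs, freeing L18 and L2
  alpha: everything it awaited (L10, L13 and L20) is free; runs, freeing L8
  foxtrot: everything it awaited (L10 and L20) is free; runs, freeing L9 and L3


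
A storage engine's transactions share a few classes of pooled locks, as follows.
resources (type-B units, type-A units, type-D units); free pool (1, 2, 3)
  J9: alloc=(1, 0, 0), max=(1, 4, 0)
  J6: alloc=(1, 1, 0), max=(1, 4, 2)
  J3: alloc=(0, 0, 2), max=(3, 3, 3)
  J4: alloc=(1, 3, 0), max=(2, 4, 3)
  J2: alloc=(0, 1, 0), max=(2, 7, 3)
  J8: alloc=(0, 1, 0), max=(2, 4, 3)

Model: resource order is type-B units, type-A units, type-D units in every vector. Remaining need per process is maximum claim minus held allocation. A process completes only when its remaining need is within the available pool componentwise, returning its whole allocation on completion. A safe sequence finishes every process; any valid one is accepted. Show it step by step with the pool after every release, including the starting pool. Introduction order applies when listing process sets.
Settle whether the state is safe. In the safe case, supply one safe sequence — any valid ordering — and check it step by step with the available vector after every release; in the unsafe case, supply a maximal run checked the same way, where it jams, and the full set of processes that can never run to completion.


SAFE, for example via the order J4, J6, J3, J8, J9, J2.
Key observation: J4 marks the first exact bind of the order: its need (1, 1, 3) fits the free (1, 2, 3) with zero slack on a requested resource.
Check, step by step:
  pool = (1, 2, 3)
  run J4 (needs (1, 1, 3), free (1, 2, 3)); after release of (1, 3, 0) the pool is (2, 5, 3)
  run J6 (needs (0, 3, 2), free (2, 5, 3)); after release of (1, 1, 0) the pool is (3, 6, 3)
  run J3 (needs (3, 3, 1), free (3, 6, 3)); after release of (0, 0, 2) the pool is (3, 6, 5)
  run J8 (needs (2, 3, 3), free (3, 6, 5)); after release of (0, 1, 0) the pool is (3, 7, 5)
  run J9 (needs (0, 4, 0), free (3, 7, 5)); after release of (1, 0, 0) the pool is (4, 7, 5)
  run J2 (needs (2, 6, 3), free (4, 7, 5)); after release of (0, 1, 0) the pool is (4, 8, 5)


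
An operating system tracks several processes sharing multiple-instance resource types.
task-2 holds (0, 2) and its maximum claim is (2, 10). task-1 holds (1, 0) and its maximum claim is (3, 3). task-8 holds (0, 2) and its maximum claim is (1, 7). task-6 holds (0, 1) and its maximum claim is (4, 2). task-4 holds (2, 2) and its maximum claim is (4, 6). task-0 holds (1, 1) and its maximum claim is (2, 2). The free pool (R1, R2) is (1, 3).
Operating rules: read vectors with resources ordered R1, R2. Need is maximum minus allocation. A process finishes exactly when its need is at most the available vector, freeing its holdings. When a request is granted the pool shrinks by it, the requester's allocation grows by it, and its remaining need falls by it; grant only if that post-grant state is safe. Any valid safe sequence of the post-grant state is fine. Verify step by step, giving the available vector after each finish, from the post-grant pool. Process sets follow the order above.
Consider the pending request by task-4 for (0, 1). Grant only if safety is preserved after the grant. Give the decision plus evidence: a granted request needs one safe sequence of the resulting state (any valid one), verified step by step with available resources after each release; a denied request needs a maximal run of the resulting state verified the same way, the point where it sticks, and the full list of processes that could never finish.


GRANT. The post-grant state is safe; one safe sequence: task-0, task-4, task-1, task-8, task-2, task-6.
Key observation: the grant leaves (1, 2) free — enough for task-0, whose release restarts the cascade.
Verifying the post-grant state step by step:
  pool = (1, 2)
  task-0: need (1, 1) fits (1, 2); releases (1, 1), pool now (2, 3)
  task-4: need (2, 3) fits (2, 3); releases (2, 3), pool now (4, 6)
  task-1: need (2, 3) fits (4, 6); releases (1, 0), pool now (5, 6)
  task-8: need (1, 5) fits (5, 6); releases (0, 2), pool now (5, 8)
  task-2: need (2, 8) fits (5, 8); releases (0, 2), pool now (5, 10)
  task-6: need (4, 1) fits (5, 10); releases (0, 1), pool now (5, 11)


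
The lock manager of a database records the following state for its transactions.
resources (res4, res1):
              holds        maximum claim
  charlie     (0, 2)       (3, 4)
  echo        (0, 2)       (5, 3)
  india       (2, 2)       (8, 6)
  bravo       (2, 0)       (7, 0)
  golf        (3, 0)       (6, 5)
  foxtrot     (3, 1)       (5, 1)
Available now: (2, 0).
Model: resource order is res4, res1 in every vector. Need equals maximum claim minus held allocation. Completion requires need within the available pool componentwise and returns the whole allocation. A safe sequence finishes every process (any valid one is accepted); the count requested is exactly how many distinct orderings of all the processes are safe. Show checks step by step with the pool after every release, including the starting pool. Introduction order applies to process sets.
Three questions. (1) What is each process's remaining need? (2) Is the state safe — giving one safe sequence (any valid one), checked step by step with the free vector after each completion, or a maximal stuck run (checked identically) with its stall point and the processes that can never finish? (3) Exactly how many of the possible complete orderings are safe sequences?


(1) Remaining need (order res4, res1):
  charlie: (3, 2)
  echo: (5, 1)
  india: (6, 4)
  bravo: (5, 0)
  golf: (3, 5)
  foxtrot: (2, 0)
(2) SAFE, for example via the order foxtrot, bravo, echo, charlie, india, golf.
Key observation: the order's first zero-slack moment is foxtrot ((2, 0) needed, (2, 0) free — a requested resource with nothing to spare).
Walking it through:
  pool = (2, 0)
  run foxtrot (needs (2, 0), free (2, 0)); after release of (3, 1) the pool is (5, 1)
  run bravo (needs (5, 0), free (5, 1)); after release of (2, 0) the pool is (7, 1)
  run echo (needs (5, 1), free (7, 1)); after release of (0, 2) the pool is (7, 3)
  run charlie (needs (3, 2), free (7, 3)); after release of (0, 2) the pool is (7, 5)
  run india (needs (6, 4), free (7, 5)); after release of (2, 2) the pool is (9, 7)
  run golf (needs (3, 5), free (9, 7)); after release of (3, 0) the pool is (12, 7)
(3) Exactly 8 of the possible complete orderings are safe sequences.


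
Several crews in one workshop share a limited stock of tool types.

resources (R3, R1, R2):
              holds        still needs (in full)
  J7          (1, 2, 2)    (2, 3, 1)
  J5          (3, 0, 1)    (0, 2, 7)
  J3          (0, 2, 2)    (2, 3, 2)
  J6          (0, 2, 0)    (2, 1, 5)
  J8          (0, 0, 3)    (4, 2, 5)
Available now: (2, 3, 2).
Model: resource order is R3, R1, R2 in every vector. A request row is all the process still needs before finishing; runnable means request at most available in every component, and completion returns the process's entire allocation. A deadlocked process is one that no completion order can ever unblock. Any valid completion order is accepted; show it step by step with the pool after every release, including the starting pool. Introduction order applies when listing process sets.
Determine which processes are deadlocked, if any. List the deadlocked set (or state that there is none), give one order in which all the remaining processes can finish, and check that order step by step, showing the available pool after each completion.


Deadlocked: J5 and J8.
Key observation: after J3, J7, J6 the pool peaks at (3, 9, 6), and each blocked process is short somewhere: J5 on R2; J8 on R3.
The rest can finish in the order J3, J7, J6. Check, step by step:
  pool = (2, 3, 2)
  run J3 (needs (2, 3, 2), free (2, 3, 2)); after release of (0, 2, 2) the pool is (2, 5, 4)
  run J7 (needs (2, 3, 1), free (2, 5, 4)); after release of (1, 2, 2) the pool is (3, 7, 6)
  run J6 (needs (2, 1, 5), free (3, 7, 6)); after release of (0, 2, 0) the pool is (3, 9, 6)
None of the blocked processes ever fits:
  J5 still needs (0, 2, 7) but only (3, 9, 6) is free — short on R2
  J8 still needs (4, 2, 5) but only (3, 9, 6) is free — short on R3


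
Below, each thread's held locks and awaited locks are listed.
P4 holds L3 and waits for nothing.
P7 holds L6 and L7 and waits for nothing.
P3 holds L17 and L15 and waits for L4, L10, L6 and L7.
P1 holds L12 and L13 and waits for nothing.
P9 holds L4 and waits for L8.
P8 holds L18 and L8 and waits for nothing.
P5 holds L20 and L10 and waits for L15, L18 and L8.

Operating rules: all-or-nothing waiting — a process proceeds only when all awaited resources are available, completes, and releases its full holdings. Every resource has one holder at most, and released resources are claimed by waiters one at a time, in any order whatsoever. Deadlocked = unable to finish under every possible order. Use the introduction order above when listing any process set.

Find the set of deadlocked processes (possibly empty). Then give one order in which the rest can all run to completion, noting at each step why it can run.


The deadlocked set is P3 and P5.
Key observation: the wait chain closes on itself along P3 -> P5 -> P3; no other process is dragged down with it.
One completion order for the rest: P1, P7, P4, P8, P9.
Walking it through:
  P1 waits on nothing -> runs at once and releases L12 and L13
  P7 waits on nothing -> runs at once and releases L6 and L7
  P4 waits on nothing -> runs at once and releases L3
  P8 waits on nothing -> runs at once and releases L18 and L8
  P9 waits on L8 — all released -> runs and releases L4


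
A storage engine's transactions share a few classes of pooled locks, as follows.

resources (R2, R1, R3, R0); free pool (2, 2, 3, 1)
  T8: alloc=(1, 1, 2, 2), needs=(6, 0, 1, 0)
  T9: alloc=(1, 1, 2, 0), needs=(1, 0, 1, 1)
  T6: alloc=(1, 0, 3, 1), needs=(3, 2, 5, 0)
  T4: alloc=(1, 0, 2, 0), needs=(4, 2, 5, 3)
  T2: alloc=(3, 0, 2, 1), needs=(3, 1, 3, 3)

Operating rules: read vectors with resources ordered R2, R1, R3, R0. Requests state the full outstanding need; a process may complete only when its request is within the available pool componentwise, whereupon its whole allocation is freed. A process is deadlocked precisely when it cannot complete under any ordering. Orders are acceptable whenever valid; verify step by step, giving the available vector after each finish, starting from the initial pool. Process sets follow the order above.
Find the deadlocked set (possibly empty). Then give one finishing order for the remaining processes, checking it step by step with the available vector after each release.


The deadlocked set is T8, T4 and T2.
Key observation: after T9, T6 the pool peaks at (4, 3, 8, 2), and each blocked process is short somewhere: T8 on R2; T4 on R0; T2 on R0.
One completion order for the rest: T9, T6. Step-by-step check:
  pool = (2, 2, 3, 1)
  T9 needs (1, 0, 1, 1) <= (2, 2, 3, 1) -> finishes; pool += (1, 1, 2, 0) = (3, 3, 5, 1)
  T6 needs (3, 2, 5, 0) <= (3, 3, 5, 1) -> finishes; pool += (1, 0, 3, 1) = (4, 3, 8, 2)
The blocked processes can never fit:
  T8 still needs (6, 0, 1, 0) but only (4, 3, 8, 2) is free — short on R2
  T4 still needs (4, 2, 5, 3) but only (4, 3, 8, 2) is free — short on R0
  T2 still needs (3, 1, 3, 3) but only (4, 3, 8, 2) is free — short on R0


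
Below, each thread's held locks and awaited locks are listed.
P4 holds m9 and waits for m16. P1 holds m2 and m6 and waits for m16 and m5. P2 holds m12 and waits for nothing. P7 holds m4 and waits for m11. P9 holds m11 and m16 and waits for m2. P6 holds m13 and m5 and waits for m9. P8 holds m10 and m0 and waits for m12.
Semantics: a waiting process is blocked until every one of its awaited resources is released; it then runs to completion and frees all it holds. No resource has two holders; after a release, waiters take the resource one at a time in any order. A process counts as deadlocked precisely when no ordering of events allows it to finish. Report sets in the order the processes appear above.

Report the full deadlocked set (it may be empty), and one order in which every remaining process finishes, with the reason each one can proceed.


Deadlocked: P4, P1, P7, P9 and P6.
Key observation: the knot is the closed ring of waits P9 -> P1 -> P9; P4 and P6 are caught in further circular waits and P7 waits into the deadlock from upstream.
One completion order for the rest: P2, P8.
Walking it through:
  run P2 (it waits on nothing); releases m12
  P8: everything it awaited (m12) is free; runs, freeing m10 and m0


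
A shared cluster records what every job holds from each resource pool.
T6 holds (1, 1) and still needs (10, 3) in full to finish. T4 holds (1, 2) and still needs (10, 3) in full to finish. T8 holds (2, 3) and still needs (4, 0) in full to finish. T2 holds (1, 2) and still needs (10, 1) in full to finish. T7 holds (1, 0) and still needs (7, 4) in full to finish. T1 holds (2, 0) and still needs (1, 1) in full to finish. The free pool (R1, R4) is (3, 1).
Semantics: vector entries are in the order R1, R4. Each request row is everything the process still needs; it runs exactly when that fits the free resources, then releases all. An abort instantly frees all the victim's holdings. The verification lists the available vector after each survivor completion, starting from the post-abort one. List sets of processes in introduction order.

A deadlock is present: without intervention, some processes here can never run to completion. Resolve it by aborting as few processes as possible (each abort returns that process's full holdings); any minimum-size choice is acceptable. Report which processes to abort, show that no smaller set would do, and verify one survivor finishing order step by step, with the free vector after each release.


Abort T4 and T2.
Key observation: T6 was stuck for good until T4 and T2 gave back (2, 4); in the order shown it finishes at step 4.
No one abort is enough; case by case: T6 alone leaves T4 blocked (short on R1); T4 alone leaves T6 blocked (short on R1); T8 alone leaves T6 blocked (short on R1); T2 alone leaves T6 blocked (short on R1); T7 alone leaves T6 blocked (short on R1); T1 alone leaves T6 blocked (short on R1).
Survivors finish in the order: T1, T7, T8, T6. Step-by-step check (pool after the aborts first):
  pool = (5, 5)
  run T1 (needs (1, 1), free (5, 5)); after release of (2, 0) the pool is (7, 5)
  run T7 (needs (7, 4), free (7, 5)); after release of (1, 0) the pool is (8, 5)
  run T8 (needs (4, 0), free (8, 5)); after release of (2, 3) the pool is (10, 8)
  run T6 (needs (10, 3), free (10, 8)); after release of (1, 1) the pool is (11, 9)


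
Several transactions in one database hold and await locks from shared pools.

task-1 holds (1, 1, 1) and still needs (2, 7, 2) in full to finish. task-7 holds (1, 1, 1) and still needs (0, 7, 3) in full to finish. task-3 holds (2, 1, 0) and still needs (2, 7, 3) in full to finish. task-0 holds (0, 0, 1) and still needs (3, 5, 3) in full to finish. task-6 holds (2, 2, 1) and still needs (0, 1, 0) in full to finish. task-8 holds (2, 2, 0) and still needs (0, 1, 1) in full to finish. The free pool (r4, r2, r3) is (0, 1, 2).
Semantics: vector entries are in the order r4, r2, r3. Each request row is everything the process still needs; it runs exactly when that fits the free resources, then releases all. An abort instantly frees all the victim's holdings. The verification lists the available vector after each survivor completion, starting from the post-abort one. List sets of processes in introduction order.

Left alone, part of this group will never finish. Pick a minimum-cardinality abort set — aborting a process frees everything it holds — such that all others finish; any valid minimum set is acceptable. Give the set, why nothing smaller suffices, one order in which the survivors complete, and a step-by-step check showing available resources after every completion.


Minimum abort set: task-1 and task-3.
Key observation: task-7 could never have finished before the abort; with (3, 2, 1) returned by task-1 and task-3, it fits at step 4.
Why nothing smaller works — every single abort fails: task-1 alone leaves task-7 blocked (short on r2); task-7 alone leaves task-1 blocked (short on r2); task-3 alone leaves task-1 blocked (short on r2); task-0 alone leaves task-1 blocked (short on r2); task-6 alone leaves task-1 blocked (short on r2); task-8 alone leaves task-1 blocked (short on r2).
One survivor order: task-8, task-6, task-0, task-7. Walking it through (post-abort pool first):
  pool = (3, 3, 3)
  task-8: need (0, 1, 1) fits (3, 3, 3); releases (2, 2, 0), pool now (5, 5, 3)
  task-6: need (0, 1, 0) fits (5, 5, 3); releases (2, 2, 1), pool now (7, 7, 4)
  task-0: need (3, 5, 3) fits (7, 7, 4); releases (0, 0, 1), pool now (7, 7, 5)
  task-7: need (0, 7, 3) fits (7, 7, 5); releases (1, 1, 1), pool now (8, 8, 6)


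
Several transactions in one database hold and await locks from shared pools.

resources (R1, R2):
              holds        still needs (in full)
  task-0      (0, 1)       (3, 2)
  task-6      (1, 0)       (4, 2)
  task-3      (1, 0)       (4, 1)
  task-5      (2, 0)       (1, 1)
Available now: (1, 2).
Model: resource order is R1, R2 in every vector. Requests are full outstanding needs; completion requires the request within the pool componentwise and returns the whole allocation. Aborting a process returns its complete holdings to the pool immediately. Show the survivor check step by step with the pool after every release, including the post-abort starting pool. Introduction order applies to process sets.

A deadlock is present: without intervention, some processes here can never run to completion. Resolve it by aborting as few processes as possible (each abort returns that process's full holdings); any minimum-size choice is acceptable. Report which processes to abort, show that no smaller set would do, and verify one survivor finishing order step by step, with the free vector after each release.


Abort task-3.
Key observation: task-6 could never have finished before the abort; with (1, 0) returned by task-3, it fits at step 3.
Minimality: the empty abort set fails — the state is deadlocked as it stands.
One survivor order: task-5, task-0, task-6. Step-by-step check (post-abort pool first):
  pool = (2, 2)
  task-5: need (1, 1) fits (2, 2); releases (2, 0), pool now (4, 2)
  task-0: need (3, 2) fits (4, 2); releases (0, 1), pool now (4, 3)
  task-6: need (4, 2) fits (4, 3); releases (1, 0), pool now (5, 3)


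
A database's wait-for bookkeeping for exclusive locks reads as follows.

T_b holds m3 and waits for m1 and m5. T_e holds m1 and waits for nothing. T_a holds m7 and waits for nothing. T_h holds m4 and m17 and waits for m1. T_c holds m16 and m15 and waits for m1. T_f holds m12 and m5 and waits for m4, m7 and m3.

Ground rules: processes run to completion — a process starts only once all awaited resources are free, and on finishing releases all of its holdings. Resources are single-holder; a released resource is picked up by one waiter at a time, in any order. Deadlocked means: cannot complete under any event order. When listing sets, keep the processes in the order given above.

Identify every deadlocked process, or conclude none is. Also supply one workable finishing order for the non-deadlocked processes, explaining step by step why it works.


Deadlocked set: T_b and T_f.
Key observation: nobody on the ring T_b -> T_f -> T_b can start until another member finishes, which never happens; no other process is dragged down with it.
The rest can finish in the order T_e, T_c, T_h, T_a.
Check, step by step:
  T_e waits on nothing -> runs at once and releases m1
  T_c waits on m1 — all released -> runs and releases m16 and m15
  T_h waits on m1 — all released -> runs and releases m4 and m17
  T_a waits on nothing -> runs at once and releases m7


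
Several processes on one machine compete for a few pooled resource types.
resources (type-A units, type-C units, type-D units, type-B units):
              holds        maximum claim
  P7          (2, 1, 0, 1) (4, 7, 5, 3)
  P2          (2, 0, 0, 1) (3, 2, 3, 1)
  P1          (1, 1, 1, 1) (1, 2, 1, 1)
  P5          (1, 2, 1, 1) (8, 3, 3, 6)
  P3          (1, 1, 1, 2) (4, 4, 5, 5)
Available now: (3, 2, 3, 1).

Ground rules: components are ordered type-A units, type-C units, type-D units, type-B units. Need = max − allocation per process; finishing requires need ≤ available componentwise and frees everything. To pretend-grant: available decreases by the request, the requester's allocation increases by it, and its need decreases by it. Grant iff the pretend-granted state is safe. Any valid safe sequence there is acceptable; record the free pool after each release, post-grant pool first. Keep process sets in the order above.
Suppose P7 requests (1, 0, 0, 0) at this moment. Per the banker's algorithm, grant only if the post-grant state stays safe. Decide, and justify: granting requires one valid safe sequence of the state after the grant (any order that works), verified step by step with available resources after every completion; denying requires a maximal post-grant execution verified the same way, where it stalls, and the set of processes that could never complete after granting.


DENY — the pretend-granted state is unsafe.
Key observation: after P1, P2, P3 the pool peaks at (6, 4, 5, 5), and each blocked process is short somewhere: P7 on type-C units; P5 on type-A units.
After a pretend grant, a maximal execution: P1, P2, P3 — then nothing else fits. Step-by-step check:
  pool = (2, 2, 3, 1)
  run P1 (needs (0, 1, 0, 0), free (2, 2, 3, 1)); after release of (1, 1, 1, 1) the pool is (3, 3, 4, 2)
  run P2 (needs (1, 2, 3, 0), free (3, 3, 4, 2)); after release of (2, 0, 0, 1) the pool is (5, 3, 4, 3)
  run P3 (needs (3, 3, 4, 3), free (5, 3, 4, 3)); after release of (1, 1, 1, 2) the pool is (6, 4, 5, 5)
  P7 still needs (1, 6, 5, 2) but only (6, 4, 5, 5) is free — short on type-C units
  P5 still needs (7, 1, 2, 5) but only (6, 4, 5, 5) is free — short on type-A units
Had the request been granted, P7 and P5 could never finish.


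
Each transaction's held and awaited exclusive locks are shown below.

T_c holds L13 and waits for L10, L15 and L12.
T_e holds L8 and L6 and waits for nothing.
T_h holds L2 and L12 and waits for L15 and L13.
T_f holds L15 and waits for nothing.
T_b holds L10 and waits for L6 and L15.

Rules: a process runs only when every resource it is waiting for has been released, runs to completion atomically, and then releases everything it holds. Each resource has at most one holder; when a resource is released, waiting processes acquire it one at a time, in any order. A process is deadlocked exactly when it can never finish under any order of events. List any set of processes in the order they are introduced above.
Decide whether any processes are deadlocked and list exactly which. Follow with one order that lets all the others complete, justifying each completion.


Deadlocked set: T_c and T_h.
Key observation: the waits loop around T_c -> T_h -> T_c with no way out; no other process is dragged down with it.
One completion order for the rest: T_e, T_f, T_b.
Walking it through:
  run T_e (it waits on nothing); releases L8 and L6
  run T_f (it waits on nothing); releases L15
  T_b: everything it awaited (L6 and L15) is free; runs, freeing L10


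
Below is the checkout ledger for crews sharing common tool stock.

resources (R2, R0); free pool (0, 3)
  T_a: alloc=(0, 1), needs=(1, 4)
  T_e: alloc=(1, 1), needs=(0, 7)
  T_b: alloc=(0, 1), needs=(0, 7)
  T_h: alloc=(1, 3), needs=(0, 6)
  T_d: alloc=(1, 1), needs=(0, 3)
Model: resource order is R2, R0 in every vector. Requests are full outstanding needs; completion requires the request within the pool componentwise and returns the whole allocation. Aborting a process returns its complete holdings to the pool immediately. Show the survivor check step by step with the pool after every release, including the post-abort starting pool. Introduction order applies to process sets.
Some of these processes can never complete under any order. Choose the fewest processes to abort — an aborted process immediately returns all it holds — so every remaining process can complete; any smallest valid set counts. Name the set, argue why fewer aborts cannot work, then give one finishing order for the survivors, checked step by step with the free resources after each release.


Minimum abort set: T_e.
Key observation: no ordering could ever have run T_h before the abort of T_e; with (1, 1) back in the pool it fits at step 3.
Why nothing smaller works: aborting no one leaves the state deadlocked as given.
The survivors complete as T_a, T_d, T_h, T_b. Verifying each step (starting from the post-abort pool):
  pool = (1, 4)
  run T_a (needs (1, 4), free (1, 4)); after release of (0, 1) the pool is (1, 5)
  run T_d (needs (0, 3), free (1, 5)); after release of (1, 1) the pool is (2, 6)
  run T_h (needs (0, 6), free (2, 6)); after release of (1, 3) the pool is (3, 9)
  run T_b (needs (0, 7), free (3, 9)); after release of (0, 1) the pool is (3, 10)


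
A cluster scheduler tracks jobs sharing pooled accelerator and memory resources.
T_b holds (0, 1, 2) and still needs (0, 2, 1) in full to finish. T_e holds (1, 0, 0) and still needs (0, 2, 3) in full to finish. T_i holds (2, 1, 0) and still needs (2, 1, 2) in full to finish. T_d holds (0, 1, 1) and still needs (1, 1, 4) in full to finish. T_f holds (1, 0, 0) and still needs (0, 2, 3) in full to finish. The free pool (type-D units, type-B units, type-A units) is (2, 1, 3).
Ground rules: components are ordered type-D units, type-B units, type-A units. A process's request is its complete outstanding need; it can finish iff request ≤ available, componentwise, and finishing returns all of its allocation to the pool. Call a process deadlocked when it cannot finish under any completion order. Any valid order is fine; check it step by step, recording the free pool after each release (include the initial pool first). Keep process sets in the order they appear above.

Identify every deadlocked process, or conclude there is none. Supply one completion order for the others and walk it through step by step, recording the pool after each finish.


Nothing here is deadlocked.
Key observation: T_i can run right away; the returned allocation unlocks the remaining processes in turn.
A valid finishing order for the others: T_i, T_b, T_e, T_f, T_d. Step-by-step check:
  pool = (2, 1, 3)
  run T_i (needs (2, 1, 2), free (2, 1, 3)); after release of (2, 1, 0) the pool is (4, 2, 3)
  run T_b (needs (0, 2, 1), free (4, 2, 3)); after release of (0, 1, 2) the pool is (4, 3, 5)
  run T_e (needs (0, 2, 3), free (4, 3, 5)); after release of (1, 0, 0) the pool is (5, 3, 5)
  run T_f (needs (0, 2, 3), free (5, 3, 5)); after release of (1, 0, 0) the pool is (6, 3, 5)
  run T_d (needs (1, 1, 4), free (6, 3, 5)); after release of (0, 1, 1) the pool is (6, 4, 6)


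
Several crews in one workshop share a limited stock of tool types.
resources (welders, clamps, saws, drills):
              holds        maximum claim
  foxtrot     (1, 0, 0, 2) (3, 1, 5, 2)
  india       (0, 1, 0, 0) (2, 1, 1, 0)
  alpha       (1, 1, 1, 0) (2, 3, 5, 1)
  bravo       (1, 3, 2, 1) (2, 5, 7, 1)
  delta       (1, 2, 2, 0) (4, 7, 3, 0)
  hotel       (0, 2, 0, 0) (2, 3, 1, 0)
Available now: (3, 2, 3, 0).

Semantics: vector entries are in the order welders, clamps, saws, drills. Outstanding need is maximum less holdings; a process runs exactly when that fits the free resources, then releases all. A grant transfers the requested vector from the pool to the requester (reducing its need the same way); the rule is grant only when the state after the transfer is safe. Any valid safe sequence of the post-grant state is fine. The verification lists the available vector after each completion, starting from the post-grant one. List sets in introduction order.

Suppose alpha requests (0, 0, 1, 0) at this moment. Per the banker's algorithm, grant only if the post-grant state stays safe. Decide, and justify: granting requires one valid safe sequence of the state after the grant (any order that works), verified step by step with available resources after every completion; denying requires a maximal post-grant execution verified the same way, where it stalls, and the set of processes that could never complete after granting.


DENY: after the grant no complete ordering would exist.
Key observation: after india, hotel, delta the pool peaks at (4, 7, 4, 0), and each blocked process is short somewhere: foxtrot on saws; alpha on drills; bravo on saws.
On the post-grant state, india, hotel, delta is a maximal run — nothing extends it. Check, step by step:
  pool = (3, 2, 2, 0)
  run india (needs (2, 0, 1, 0), free (3, 2, 2, 0)); after release of (0, 1, 0, 0) the pool is (3, 3, 2, 0)
  run hotel (needs (2, 1, 1, 0), free (3, 3, 2, 0)); after release of (0, 2, 0, 0) the pool is (3, 5, 2, 0)
  run delta (needs (3, 5, 1, 0), free (3, 5, 2, 0)); after release of (1, 2, 2, 0) the pool is (4, 7, 4, 0)
  foxtrot cannot run: need (2, 1, 5, 0) vs free (4, 7, 4, 0) (insufficient saws)
  alpha cannot run: need (1, 2, 3, 1) vs free (4, 7, 4, 0) (insufficient drills)
  bravo cannot run: need (1, 2, 5, 0) vs free (4, 7, 4, 0) (insufficient saws)
Post-grant, the permanently blocked set is foxtrot, alpha and bravo.


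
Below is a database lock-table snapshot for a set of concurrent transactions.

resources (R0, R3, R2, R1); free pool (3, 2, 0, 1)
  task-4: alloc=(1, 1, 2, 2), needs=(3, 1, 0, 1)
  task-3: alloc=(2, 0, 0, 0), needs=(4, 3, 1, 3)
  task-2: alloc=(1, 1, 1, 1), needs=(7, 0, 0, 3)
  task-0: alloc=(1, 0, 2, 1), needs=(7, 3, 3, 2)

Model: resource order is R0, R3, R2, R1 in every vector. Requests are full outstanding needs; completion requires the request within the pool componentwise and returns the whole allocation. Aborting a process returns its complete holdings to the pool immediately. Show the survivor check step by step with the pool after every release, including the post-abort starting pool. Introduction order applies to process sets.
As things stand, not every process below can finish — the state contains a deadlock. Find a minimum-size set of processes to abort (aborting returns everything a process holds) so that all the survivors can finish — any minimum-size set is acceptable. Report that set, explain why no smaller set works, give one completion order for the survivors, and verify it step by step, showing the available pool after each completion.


The answer: abort task-2.
Key observation: aborting task-2 returns (1, 1, 1, 1), and task-0 — hopeless before — runs at step 3 with the returned capacity in the pool.
Minimality: the empty abort set fails — the state is deadlocked as it stands.
One survivor order: task-4, task-3, task-0. Walking it through (post-abort pool first):
  pool = (4, 3, 1, 2)
  run task-4 (needs (3, 1, 0, 1), free (4, 3, 1, 2)); after release of (1, 1, 2, 2) the pool is (5, 4, 3, 4)
  run task-3 (needs (4, 3, 1, 3), free (5, 4, 3, 4)); after release of (2, 0, 0, 0) the pool is (7, 4, 3, 4)
  run task-0 (needs (7, 3, 3, 2), free (7, 4, 3, 4)); after release of (1, 0, 2, 1) the pool is (8, 4, 5, 5)


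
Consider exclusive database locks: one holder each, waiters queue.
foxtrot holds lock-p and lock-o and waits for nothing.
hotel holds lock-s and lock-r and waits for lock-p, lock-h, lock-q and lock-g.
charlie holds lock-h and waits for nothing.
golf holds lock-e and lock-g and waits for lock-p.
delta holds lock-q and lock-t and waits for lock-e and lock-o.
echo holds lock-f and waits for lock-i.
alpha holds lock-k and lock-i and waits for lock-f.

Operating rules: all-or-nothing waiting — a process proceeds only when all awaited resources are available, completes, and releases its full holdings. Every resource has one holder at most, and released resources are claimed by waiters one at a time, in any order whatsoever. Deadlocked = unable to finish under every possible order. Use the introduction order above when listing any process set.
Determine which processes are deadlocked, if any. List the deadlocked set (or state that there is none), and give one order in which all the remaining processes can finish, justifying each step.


Deadlocked set: echo and alpha.
Key observation: echo -> alpha -> echo is a circular wait — nothing in it can go first; no other process is dragged down with it.
The rest can finish in the order foxtrot, golf, delta, charlie, hotel.
Verifying each step:
  run foxtrot (it waits on nothing); releases lock-p and lock-o
  run golf (all its waits — lock-p — are resolved); releases lock-e and lock-g
  run delta (all its waits — lock-e and lock-o — are resolved); releases lock-q and lock-t
  run charlie (it waits on nothing); releases lock-h
  run hotel (all its waits — lock-p, lock-h, lock-q and lock-g — are resolved); releases lock-s and lock-r


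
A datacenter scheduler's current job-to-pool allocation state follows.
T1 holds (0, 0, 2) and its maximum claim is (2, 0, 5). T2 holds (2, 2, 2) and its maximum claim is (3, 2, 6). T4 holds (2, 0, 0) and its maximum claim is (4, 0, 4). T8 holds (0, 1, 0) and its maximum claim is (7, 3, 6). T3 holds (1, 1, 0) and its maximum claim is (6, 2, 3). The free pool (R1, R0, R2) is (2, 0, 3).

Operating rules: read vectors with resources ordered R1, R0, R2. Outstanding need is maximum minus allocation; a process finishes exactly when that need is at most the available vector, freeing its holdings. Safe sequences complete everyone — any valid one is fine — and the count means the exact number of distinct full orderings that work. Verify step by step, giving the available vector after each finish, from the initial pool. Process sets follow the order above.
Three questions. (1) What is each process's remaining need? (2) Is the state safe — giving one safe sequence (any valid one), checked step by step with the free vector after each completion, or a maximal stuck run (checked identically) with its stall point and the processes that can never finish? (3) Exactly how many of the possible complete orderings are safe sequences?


(1) Outstanding need per process (order R1, R0, R2):
  T1: (2, 0, 3)
  T2: (1, 0, 4)
  T4: (2, 0, 4)
  T8: (7, 2, 6)
  T3: (5, 1, 3)
(2) SAFE, for example via the order T1, T4, T2, T3, T8.
Key observation: T1 is the earliest step where a requested resource binds exactly: need (2, 0, 3), pool (2, 0, 3) at its turn.
Walking it through:
  pool = (2, 0, 3)
  T1 needs (2, 0, 3) <= (2, 0, 3) -> finishes; pool += (0, 0, 2) = (2, 0, 5)
  T4 needs (2, 0, 4) <= (2, 0, 5) -> finishes; pool += (2, 0, 0) = (4, 0, 5)
  T2 needs (1, 0, 4) <= (4, 0, 5) -> finishes; pool += (2, 2, 2) = (6, 2, 7)
  T3 needs (5, 1, 3) <= (6, 2, 7) -> finishes; pool += (1, 1, 0) = (7, 3, 7)
  T8 needs (7, 2, 6) <= (7, 3, 7) -> finishes; pool += (0, 1, 0) = (7, 4, 7)
(3) Precisely 2 of the possible complete orderings are safe sequences.


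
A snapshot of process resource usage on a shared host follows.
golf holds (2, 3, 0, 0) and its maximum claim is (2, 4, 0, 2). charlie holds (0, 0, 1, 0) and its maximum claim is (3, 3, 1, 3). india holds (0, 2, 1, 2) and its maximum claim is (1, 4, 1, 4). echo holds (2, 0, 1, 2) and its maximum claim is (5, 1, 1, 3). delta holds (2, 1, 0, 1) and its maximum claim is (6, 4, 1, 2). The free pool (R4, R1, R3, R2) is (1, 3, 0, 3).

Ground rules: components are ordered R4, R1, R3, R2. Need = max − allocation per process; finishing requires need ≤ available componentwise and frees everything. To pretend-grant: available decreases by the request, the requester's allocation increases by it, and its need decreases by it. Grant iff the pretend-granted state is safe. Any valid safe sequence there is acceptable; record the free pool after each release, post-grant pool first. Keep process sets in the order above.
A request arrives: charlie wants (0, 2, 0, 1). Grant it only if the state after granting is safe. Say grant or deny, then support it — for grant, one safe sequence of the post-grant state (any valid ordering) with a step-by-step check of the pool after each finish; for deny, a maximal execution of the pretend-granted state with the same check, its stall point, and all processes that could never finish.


GRANT — the state after the grant stays safe, e.g. via golf, charlie, india, echo, delta.
Key observation: even at the reduced pool (1, 1, 0, 2), golf fits immediately, so safety survives the grant.
Step-by-step check of the post-grant state:
  pool = (1, 1, 0, 2)
  golf needs (0, 1, 0, 2) <= (1, 1, 0, 2) -> finishes; pool += (2, 3, 0, 0) = (3, 4, 0, 2)
  charlie needs (3, 1, 0, 2) <= (3, 4, 0, 2) -> finishes; pool += (0, 2, 1, 1) = (3, 6, 1, 3)
  india needs (1, 2, 0, 2) <= (3, 6, 1, 3) -> finishes; pool += (0, 2, 1, 2) = (3, 8, 2, 5)
  echo needs (3, 1, 0, 1) <= (3, 8, 2, 5) -> finishes; pool += (2, 0, 1, 2) = (5, 8, 3, 7)
  delta needs (4, 3, 1, 1) <= (5, 8, 3, 7) -> finishes; pool += (2, 1, 0, 1) = (7, 9, 3, 8)


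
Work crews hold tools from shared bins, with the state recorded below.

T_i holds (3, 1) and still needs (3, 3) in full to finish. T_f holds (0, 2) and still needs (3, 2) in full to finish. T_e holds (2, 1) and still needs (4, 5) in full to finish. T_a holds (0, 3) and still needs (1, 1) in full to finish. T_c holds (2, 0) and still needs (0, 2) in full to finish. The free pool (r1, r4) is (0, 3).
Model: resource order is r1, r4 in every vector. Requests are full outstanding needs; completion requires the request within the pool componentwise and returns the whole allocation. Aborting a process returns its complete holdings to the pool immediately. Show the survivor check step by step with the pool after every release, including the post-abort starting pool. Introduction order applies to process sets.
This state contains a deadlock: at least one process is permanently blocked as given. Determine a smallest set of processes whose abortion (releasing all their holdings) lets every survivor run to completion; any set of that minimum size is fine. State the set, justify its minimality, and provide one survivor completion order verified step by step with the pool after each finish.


Minimum abort set: T_e.
Key observation: T_i had no path to completion before; after the abort of T_e ((2, 1) returned), step 3 is where it fits.
Why nothing smaller works: aborting no one leaves the state deadlocked as given.
One survivor order: T_c, T_a, T_i, T_f. Step-by-step check (post-abort pool first):
  pool = (2, 4)
  T_c: need (0, 2) fits (2, 4); releases (2, 0), pool now (4, 4)
  T_a: need (1, 1) fits (4, 4); releases (0, 3), pool now (4, 7)
  T_i: need (3, 3) fits (4, 7); releases (3, 1), pool now (7, 8)
  T_f: need (3, 2) fits (7, 8); releases (0, 2), pool now (7, 10)


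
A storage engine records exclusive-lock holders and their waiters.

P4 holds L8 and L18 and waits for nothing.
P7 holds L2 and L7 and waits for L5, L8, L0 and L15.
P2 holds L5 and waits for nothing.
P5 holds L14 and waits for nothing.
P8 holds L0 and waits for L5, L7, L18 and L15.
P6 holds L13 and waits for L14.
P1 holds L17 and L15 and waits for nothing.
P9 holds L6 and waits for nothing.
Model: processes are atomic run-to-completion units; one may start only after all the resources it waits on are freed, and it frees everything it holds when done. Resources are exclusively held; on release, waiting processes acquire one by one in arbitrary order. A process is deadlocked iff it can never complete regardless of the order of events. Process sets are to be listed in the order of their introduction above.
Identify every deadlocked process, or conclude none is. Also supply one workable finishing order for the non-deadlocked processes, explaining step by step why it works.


Deadlocked set: P7 and P8.
Key observation: the loop P7 -> P8 -> P7 blocks itself forever; no other process is dragged down with it.
A valid finishing order for the others: P4, P9, P5, P2, P1, P6.
Check, step by step:
  P4 waits on nothing -> runs at once and releases L8 and L18
  P9 waits on nothing -> runs at once and releases L6
  P5 waits on nothing -> runs at once and releases L14
  P2 waits on nothing -> runs at once and releases L5
  P1 waits on nothing -> runs at once and releases L17 and L15
  run P6 (all its waits — L14 — are resolved); releases L13
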